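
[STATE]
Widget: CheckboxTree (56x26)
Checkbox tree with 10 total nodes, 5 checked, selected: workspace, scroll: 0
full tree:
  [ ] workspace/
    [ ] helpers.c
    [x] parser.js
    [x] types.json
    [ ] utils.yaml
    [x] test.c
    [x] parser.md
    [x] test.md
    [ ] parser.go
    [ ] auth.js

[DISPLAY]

>[-] workspace/                                         
   [ ] helpers.c                                        
   [x] parser.js                                        
   [x] types.json                                       
   [ ] utils.yaml                                       
   [x] test.c                                           
   [x] parser.md                                        
   [x] test.md                                          
   [ ] parser.go                                        
   [ ] auth.js                                          
                                                        
                                                        
                                                        
                                                        
                                                        
                                                        
                                                        
                                                        
                                                        
                                                        
                                                        
                                                        
                                                        
                                                        
                                                        
                                                        


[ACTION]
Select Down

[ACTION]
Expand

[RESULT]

 [-] workspace/                                         
>  [ ] helpers.c                                        
   [x] parser.js                                        
   [x] types.json                                       
   [ ] utils.yaml                                       
   [x] test.c                                           
   [x] parser.md                                        
   [x] test.md                                          
   [ ] parser.go                                        
   [ ] auth.js                                          
                                                        
                                                        
                                                        
                                                        
                                                        
                                                        
                                                        
                                                        
                                                        
                                                        
                                                        
                                                        
                                                        
                                                        
                                                        
                                                        


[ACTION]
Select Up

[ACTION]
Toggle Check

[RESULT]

>[x] workspace/                                         
   [x] helpers.c                                        
   [x] parser.js                                        
   [x] types.json                                       
   [x] utils.yaml                                       
   [x] test.c                                           
   [x] parser.md                                        
   [x] test.md                                          
   [x] parser.go                                        
   [x] auth.js                                          
                                                        
                                                        
                                                        
                                                        
                                                        
                                                        
                                                        
                                                        
                                                        
                                                        
                                                        
                                                        
                                                        
                                                        
                                                        
                                                        


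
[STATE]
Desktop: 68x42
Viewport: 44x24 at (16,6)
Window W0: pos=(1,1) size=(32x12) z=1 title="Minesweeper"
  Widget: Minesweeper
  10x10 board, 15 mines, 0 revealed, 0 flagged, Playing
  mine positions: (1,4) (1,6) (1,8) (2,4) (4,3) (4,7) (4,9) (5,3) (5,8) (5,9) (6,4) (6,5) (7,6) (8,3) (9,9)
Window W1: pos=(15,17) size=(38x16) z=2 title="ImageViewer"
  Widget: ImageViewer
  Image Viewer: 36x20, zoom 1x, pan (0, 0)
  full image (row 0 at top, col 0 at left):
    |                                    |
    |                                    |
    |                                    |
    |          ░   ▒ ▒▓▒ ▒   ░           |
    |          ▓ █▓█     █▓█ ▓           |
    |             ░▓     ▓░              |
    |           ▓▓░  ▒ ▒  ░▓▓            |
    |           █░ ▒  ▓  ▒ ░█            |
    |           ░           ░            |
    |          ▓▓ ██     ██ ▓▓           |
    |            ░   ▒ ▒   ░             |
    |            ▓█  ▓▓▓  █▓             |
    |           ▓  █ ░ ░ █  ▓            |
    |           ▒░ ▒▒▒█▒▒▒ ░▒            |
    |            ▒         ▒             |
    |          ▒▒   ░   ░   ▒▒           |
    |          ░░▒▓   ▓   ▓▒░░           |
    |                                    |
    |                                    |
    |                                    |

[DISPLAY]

                ┃                           
                ┃                           
                ┃                           
                ┃                           
                ┃                           
                ┃                           
━━━━━━━━━━━━━━━━┛                           
                                            
                                            
                                            
                                            
━━━━━━━━━━━━━━━━━━━━━━━━━━━━━━━━━━━━┓       
 ImageViewer                        ┃       
────────────────────────────────────┨       
                                    ┃       
                                    ┃       
                                    ┃       
          ░   ▒ ▒▓▒ ▒   ░           ┃       
          ▓ █▓█     █▓█ ▓           ┃       
             ░▓     ▓░              ┃       
           ▓▓░  ▒ ▒  ░▓▓            ┃       
           █░ ▒  ▓  ▒ ░█            ┃       
           ░           ░            ┃       
          ▓▓ ██     ██ ▓▓           ┃       


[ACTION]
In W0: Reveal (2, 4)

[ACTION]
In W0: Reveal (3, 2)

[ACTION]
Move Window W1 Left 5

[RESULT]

                ┃                           
                ┃                           
                ┃                           
                ┃                           
                ┃                           
                ┃                           
━━━━━━━━━━━━━━━━┛                           
                                            
                                            
                                            
                                            
━━━━━━━━━━━━━━━━━━━━━━━━━━━━━━━┓            
eViewer                        ┃            
───────────────────────────────┨            
                               ┃            
                               ┃            
                               ┃            
     ░   ▒ ▒▓▒ ▒   ░           ┃            
     ▓ █▓█     █▓█ ▓           ┃            
        ░▓     ▓░              ┃            
      ▓▓░  ▒ ▒  ░▓▓            ┃            
      █░ ▒  ▓  ▒ ░█            ┃            
      ░           ░            ┃            
     ▓▓ ██     ██ ▓▓           ┃            


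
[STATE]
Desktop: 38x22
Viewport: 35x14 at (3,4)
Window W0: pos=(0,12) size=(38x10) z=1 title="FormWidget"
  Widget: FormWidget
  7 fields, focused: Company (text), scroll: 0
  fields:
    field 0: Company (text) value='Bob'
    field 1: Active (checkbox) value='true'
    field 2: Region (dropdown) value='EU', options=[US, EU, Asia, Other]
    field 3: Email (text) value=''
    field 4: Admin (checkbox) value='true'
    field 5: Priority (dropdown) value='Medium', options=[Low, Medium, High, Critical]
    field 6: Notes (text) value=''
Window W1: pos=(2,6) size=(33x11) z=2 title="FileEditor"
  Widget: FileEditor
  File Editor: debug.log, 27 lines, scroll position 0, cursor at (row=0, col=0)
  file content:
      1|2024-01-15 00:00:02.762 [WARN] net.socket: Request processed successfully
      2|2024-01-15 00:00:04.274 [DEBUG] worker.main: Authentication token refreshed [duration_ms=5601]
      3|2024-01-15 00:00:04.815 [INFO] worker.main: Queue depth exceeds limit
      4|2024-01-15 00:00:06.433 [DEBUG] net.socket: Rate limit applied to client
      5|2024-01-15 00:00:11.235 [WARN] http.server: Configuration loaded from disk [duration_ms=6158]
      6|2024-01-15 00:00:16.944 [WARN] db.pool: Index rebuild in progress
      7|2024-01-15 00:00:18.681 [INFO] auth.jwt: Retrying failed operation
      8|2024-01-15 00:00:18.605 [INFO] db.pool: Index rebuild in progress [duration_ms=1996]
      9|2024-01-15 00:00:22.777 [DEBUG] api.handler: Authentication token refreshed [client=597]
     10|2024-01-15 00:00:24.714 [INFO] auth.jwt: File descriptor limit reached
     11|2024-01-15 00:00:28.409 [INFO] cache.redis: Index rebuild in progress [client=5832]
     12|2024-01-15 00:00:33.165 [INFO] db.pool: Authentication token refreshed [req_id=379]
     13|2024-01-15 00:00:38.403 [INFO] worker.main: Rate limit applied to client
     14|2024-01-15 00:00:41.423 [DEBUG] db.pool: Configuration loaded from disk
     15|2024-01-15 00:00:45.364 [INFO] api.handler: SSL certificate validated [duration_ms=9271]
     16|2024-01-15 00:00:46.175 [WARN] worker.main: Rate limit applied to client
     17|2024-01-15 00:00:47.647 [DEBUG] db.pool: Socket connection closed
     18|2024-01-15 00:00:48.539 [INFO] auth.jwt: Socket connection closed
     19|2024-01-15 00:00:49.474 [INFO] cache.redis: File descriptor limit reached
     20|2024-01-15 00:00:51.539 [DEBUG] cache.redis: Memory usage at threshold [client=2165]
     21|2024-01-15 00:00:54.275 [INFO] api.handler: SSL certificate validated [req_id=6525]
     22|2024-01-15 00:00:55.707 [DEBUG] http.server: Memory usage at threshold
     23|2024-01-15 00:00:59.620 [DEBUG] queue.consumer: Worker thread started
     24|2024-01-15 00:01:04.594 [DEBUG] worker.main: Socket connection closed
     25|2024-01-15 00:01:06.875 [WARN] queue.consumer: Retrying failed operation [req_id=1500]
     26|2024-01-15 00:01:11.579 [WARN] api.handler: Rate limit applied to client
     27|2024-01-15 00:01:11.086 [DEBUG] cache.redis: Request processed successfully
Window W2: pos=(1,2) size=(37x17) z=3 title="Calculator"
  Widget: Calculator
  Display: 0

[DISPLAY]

──────────────────────────────────┨
                                 0┃
───┬───┬───┬───┐                  ┃
 7 │ 8 │ 9 │ ÷ │                  ┃
───┼───┼───┼───┤                  ┃
 4 │ 5 │ 6 │ × │                  ┃
───┼───┼───┼───┤                  ┃
 1 │ 2 │ 3 │ - │                  ┃
───┼───┼───┼───┤                  ┃
 0 │ . │ = │ + │                  ┃
───┼───┼───┼───┤                  ┃
 C │ MC│ MR│ M+│                  ┃
───┴───┴───┴───┘                  ┃
                                  ┃


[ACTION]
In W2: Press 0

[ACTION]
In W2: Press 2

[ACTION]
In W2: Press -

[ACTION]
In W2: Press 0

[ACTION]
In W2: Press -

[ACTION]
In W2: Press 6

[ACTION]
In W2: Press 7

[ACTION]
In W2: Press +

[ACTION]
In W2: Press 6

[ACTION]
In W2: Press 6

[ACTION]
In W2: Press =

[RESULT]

──────────────────────────────────┨
                                 1┃
───┬───┬───┬───┐                  ┃
 7 │ 8 │ 9 │ ÷ │                  ┃
───┼───┼───┼───┤                  ┃
 4 │ 5 │ 6 │ × │                  ┃
───┼───┼───┼───┤                  ┃
 1 │ 2 │ 3 │ - │                  ┃
───┼───┼───┼───┤                  ┃
 0 │ . │ = │ + │                  ┃
───┼───┼───┼───┤                  ┃
 C │ MC│ MR│ M+│                  ┃
───┴───┴───┴───┘                  ┃
                                  ┃


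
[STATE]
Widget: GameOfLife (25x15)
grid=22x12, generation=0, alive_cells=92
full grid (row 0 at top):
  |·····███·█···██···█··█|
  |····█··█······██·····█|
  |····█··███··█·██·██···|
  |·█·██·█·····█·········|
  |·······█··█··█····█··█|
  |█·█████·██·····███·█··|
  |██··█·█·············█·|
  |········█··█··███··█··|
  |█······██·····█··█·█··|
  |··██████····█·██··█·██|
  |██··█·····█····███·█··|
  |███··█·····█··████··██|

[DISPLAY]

Gen: 0                   
·····███·█···██···█··█   
····█··█······██·····█   
····█··███··█·██·██···   
·█·██·█·····█·········   
·······█··█··█····█··█   
█·█████·██·····███·█··   
██··█·█·············█·   
········█··█··███··█··   
█······██·····█··█·█··   
··██████····█·██··█·██   
██··█·····█····███·█··   
███··█·····█··████··██   
                         
                         


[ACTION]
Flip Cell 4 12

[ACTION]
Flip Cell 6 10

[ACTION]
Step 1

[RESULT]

Gen: 1                   
·····████····███······   
····█····█······███···   
····█·███·····███·····   
···████··█··█·█··██···   
·█·····███·███··███···   
█·███·█·████····█████·   
███·█·█·█·█···█··████·   
██······██····███·███·   
···███··█········█·█··   
█·███████····██·····█·   
█··········█·█·····█··   
█·█···········█··██·█·   
                         
                         


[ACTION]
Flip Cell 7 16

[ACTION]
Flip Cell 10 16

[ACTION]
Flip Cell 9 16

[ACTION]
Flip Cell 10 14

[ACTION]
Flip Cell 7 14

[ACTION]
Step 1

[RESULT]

Gen: 2                   
·····████·····████····   
····█····█···█···█····   
······████···██·······   
···██····████·█···█···   
·█···········█·█······   
█···█·█······█·█····█·   
····█······█···█·····█   
█·······█·······█·····   
█·············████····   
·██···███···███·█████·   
█·█·████····█···█·███·   
·█···········███·███··   
                         
                         


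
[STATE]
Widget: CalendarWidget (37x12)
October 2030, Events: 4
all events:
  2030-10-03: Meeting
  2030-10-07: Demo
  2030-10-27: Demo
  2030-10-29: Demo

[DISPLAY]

             October 2030            
Mo Tu We Th Fr Sa Su                 
    1  2  3*  4  5  6                
 7*  8  9 10 11 12 13                
14 15 16 17 18 19 20                 
21 22 23 24 25 26 27*                
28 29* 30 31                         
                                     
                                     
                                     
                                     
                                     


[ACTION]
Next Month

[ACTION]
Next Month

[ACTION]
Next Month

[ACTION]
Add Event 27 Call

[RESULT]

             January 2031            
Mo Tu We Th Fr Sa Su                 
       1  2  3  4  5                 
 6  7  8  9 10 11 12                 
13 14 15 16 17 18 19                 
20 21 22 23 24 25 26                 
27* 28 29 30 31                      
                                     
                                     
                                     
                                     
                                     


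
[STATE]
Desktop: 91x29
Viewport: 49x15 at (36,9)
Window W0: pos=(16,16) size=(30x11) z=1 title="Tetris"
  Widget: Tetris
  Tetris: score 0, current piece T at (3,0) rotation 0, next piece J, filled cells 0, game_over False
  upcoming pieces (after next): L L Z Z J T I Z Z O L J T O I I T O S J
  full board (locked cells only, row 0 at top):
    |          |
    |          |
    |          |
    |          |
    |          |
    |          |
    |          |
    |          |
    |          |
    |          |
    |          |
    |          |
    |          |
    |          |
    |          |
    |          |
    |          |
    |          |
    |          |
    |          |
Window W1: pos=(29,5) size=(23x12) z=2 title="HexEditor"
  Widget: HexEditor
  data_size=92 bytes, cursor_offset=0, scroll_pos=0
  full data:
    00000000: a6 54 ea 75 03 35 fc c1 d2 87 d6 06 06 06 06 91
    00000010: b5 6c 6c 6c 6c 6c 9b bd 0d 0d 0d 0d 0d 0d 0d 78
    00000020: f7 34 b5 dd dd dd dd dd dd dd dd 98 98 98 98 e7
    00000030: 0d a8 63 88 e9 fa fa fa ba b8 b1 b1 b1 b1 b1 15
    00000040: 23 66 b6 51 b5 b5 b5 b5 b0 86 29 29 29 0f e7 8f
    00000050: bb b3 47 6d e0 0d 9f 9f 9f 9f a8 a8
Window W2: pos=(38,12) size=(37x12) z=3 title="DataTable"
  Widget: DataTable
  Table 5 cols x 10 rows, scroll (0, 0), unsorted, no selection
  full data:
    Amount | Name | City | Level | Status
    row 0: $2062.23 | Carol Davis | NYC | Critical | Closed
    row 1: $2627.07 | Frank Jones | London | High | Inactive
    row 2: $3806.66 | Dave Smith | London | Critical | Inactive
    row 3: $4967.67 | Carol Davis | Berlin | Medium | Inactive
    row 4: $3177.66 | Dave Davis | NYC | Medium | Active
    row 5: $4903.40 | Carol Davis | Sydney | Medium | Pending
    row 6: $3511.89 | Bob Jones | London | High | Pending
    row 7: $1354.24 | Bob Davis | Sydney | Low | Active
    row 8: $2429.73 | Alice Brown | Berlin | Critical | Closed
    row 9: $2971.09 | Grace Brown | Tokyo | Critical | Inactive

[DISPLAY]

10  b5 6c 6c 6c┃                                 
20  f7 34 b5 dd┃                                 
30  0d a8 63 88┃                                 
40┏━━━━━━━━━━━━━━━━━━━━━━━━━━━━━━━━━━━┓          
50┃ DataTable                         ┃          
  ┠───────────────────────────────────┨          
  ┃Amount  │Name       │City  │Level  ┃          
━━┃────────┼───────────┼──────┼───────┃          
  ┃$2062.23│Carol Davis│NYC   │Critica┃          
──┃$2627.07│Frank Jones│London│High   ┃          
  ┃$3806.66│Dave Smith │London│Critica┃          
  ┃$4967.67│Carol Davis│Berlin│Medium ┃          
  ┃$3177.66│Dave Davis │NYC   │Medium ┃          
  ┃$4903.40│Carol Davis│Sydney│Medium ┃          
  ┗━━━━━━━━━━━━━━━━━━━━━━━━━━━━━━━━━━━┛          


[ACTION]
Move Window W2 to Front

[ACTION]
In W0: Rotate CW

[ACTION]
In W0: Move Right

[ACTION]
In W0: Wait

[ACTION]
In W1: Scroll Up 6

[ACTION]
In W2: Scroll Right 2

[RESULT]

10  b5 6c 6c 6c┃                                 
20  f7 34 b5 dd┃                                 
30  0d a8 63 88┃                                 
40┏━━━━━━━━━━━━━━━━━━━━━━━━━━━━━━━━━━━┓          
50┃ DataTable                         ┃          
  ┠───────────────────────────────────┨          
  ┃ount  │Name       │City  │Level   │┃          
━━┃──────┼───────────┼──────┼────────┼┃          
  ┃062.23│Carol Davis│NYC   │Critical│┃          
──┃627.07│Frank Jones│London│High    │┃          
  ┃806.66│Dave Smith │London│Critical│┃          
  ┃967.67│Carol Davis│Berlin│Medium  │┃          
  ┃177.66│Dave Davis │NYC   │Medium  │┃          
  ┃903.40│Carol Davis│Sydney│Medium  │┃          
  ┗━━━━━━━━━━━━━━━━━━━━━━━━━━━━━━━━━━━┛          


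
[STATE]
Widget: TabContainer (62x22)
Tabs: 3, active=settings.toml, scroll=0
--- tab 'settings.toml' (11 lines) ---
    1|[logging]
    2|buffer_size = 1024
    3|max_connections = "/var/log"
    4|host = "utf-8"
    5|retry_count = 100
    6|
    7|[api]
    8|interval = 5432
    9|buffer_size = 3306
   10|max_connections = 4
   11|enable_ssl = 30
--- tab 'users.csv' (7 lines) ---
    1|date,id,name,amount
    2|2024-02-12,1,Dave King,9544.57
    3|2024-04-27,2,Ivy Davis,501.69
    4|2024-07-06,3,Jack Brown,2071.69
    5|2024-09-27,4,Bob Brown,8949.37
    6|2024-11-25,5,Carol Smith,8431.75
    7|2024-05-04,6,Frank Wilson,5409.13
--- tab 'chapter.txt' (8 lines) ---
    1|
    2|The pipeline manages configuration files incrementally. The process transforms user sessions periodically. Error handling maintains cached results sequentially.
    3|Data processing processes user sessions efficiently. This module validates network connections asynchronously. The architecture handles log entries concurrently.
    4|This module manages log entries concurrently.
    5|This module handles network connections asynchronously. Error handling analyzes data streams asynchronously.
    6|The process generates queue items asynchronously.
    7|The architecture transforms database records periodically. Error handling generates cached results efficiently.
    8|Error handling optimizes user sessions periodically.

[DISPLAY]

[settings.toml]│ users.csv │ chapter.txt                      
──────────────────────────────────────────────────────────────
[logging]                                                     
buffer_size = 1024                                            
max_connections = "/var/log"                                  
host = "utf-8"                                                
retry_count = 100                                             
                                                              
[api]                                                         
interval = 5432                                               
buffer_size = 3306                                            
max_connections = 4                                           
enable_ssl = 30                                               
                                                              
                                                              
                                                              
                                                              
                                                              
                                                              
                                                              
                                                              
                                                              


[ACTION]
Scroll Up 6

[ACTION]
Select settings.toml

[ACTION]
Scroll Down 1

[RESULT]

[settings.toml]│ users.csv │ chapter.txt                      
──────────────────────────────────────────────────────────────
buffer_size = 1024                                            
max_connections = "/var/log"                                  
host = "utf-8"                                                
retry_count = 100                                             
                                                              
[api]                                                         
interval = 5432                                               
buffer_size = 3306                                            
max_connections = 4                                           
enable_ssl = 30                                               
                                                              
                                                              
                                                              
                                                              
                                                              
                                                              
                                                              
                                                              
                                                              
                                                              


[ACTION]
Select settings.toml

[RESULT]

[settings.toml]│ users.csv │ chapter.txt                      
──────────────────────────────────────────────────────────────
[logging]                                                     
buffer_size = 1024                                            
max_connections = "/var/log"                                  
host = "utf-8"                                                
retry_count = 100                                             
                                                              
[api]                                                         
interval = 5432                                               
buffer_size = 3306                                            
max_connections = 4                                           
enable_ssl = 30                                               
                                                              
                                                              
                                                              
                                                              
                                                              
                                                              
                                                              
                                                              
                                                              


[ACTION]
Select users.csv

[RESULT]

 settings.toml │[users.csv]│ chapter.txt                      
──────────────────────────────────────────────────────────────
date,id,name,amount                                           
2024-02-12,1,Dave King,9544.57                                
2024-04-27,2,Ivy Davis,501.69                                 
2024-07-06,3,Jack Brown,2071.69                               
2024-09-27,4,Bob Brown,8949.37                                
2024-11-25,5,Carol Smith,8431.75                              
2024-05-04,6,Frank Wilson,5409.13                             
                                                              
                                                              
                                                              
                                                              
                                                              
                                                              
                                                              
                                                              
                                                              
                                                              
                                                              
                                                              
                                                              


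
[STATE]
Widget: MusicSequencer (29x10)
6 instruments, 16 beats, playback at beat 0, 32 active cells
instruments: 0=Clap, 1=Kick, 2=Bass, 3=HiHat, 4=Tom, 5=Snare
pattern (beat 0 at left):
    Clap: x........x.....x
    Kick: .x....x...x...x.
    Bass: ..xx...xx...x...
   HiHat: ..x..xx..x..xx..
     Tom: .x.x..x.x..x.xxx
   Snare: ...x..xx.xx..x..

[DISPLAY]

      ▼123456789012345       
  Clap█········█·····█       
  Kick·█····█···█···█·       
  Bass··██···██···█···       
 HiHat··█··██··█··██··       
   Tom·█·█··█·█··█·███       
 Snare···█··██·██··█··       
                             
                             
                             


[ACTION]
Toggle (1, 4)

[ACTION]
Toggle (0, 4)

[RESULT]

      ▼123456789012345       
  Clap█···█····█·····█       
  Kick·█··█·█···█···█·       
  Bass··██···██···█···       
 HiHat··█··██··█··██··       
   Tom·█·█··█·█··█·███       
 Snare···█··██·██··█··       
                             
                             
                             


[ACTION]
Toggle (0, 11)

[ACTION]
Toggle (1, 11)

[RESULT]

      ▼123456789012345       
  Clap█···█····█·█···█       
  Kick·█··█·█···██··█·       
  Bass··██···██···█···       
 HiHat··█··██··█··██··       
   Tom·█·█··█·█··█·███       
 Snare···█··██·██··█··       
                             
                             
                             


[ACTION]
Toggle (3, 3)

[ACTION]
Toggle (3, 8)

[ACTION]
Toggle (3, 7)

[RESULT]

      ▼123456789012345       
  Clap█···█····█·█···█       
  Kick·█··█·█···██··█·       
  Bass··██···██···█···       
 HiHat··██·█████··██··       
   Tom·█·█··█·█··█·███       
 Snare···█··██·██··█··       
                             
                             
                             


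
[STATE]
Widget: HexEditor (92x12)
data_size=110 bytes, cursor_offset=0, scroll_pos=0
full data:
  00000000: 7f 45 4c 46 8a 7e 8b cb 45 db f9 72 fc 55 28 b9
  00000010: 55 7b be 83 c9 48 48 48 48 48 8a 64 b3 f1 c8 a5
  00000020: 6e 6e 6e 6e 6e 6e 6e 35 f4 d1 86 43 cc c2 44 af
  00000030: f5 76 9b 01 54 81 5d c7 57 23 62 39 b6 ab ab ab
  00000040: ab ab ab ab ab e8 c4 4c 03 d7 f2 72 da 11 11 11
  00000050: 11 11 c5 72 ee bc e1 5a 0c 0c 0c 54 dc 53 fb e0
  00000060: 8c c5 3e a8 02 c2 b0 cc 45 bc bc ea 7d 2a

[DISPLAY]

00000000  7F 45 4c 46 8a 7e 8b cb  45 db f9 72 fc 55 28 b9  |.ELF.~..E..r.U(.|              
00000010  55 7b be 83 c9 48 48 48  48 48 8a 64 b3 f1 c8 a5  |U{...HHHHH.d....|              
00000020  6e 6e 6e 6e 6e 6e 6e 35  f4 d1 86 43 cc c2 44 af  |nnnnnnn5...C..D.|              
00000030  f5 76 9b 01 54 81 5d c7  57 23 62 39 b6 ab ab ab  |.v..T.].W#b9....|              
00000040  ab ab ab ab ab e8 c4 4c  03 d7 f2 72 da 11 11 11  |.......L...r....|              
00000050  11 11 c5 72 ee bc e1 5a  0c 0c 0c 54 dc 53 fb e0  |...r...Z...T.S..|              
00000060  8c c5 3e a8 02 c2 b0 cc  45 bc bc ea 7d 2a        |..>.....E...}*  |              
                                                                                            
                                                                                            
                                                                                            
                                                                                            
                                                                                            


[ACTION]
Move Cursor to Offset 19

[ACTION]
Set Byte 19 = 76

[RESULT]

00000000  7f 45 4c 46 8a 7e 8b cb  45 db f9 72 fc 55 28 b9  |.ELF.~..E..r.U(.|              
00000010  55 7b be 76 c9 48 48 48  48 48 8a 64 b3 f1 c8 a5  |U{.v.HHHHH.d....|              
00000020  6e 6e 6e 6e 6e 6e 6e 35  f4 d1 86 43 cc c2 44 af  |nnnnnnn5...C..D.|              
00000030  f5 76 9b 01 54 81 5d c7  57 23 62 39 b6 ab ab ab  |.v..T.].W#b9....|              
00000040  ab ab ab ab ab e8 c4 4c  03 d7 f2 72 da 11 11 11  |.......L...r....|              
00000050  11 11 c5 72 ee bc e1 5a  0c 0c 0c 54 dc 53 fb e0  |...r...Z...T.S..|              
00000060  8c c5 3e a8 02 c2 b0 cc  45 bc bc ea 7d 2a        |..>.....E...}*  |              
                                                                                            
                                                                                            
                                                                                            
                                                                                            
                                                                                            


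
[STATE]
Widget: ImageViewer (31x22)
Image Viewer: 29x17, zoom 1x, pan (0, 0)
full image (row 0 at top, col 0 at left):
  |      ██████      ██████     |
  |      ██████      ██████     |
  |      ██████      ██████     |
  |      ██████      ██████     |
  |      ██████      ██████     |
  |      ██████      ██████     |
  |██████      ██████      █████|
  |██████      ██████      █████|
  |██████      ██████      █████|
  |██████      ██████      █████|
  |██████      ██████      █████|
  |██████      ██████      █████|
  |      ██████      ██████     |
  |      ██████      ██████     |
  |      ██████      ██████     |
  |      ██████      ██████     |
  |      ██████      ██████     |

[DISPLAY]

      ██████      ██████       
      ██████      ██████       
      ██████      ██████       
      ██████      ██████       
      ██████      ██████       
      ██████      ██████       
██████      ██████      █████  
██████      ██████      █████  
██████      ██████      █████  
██████      ██████      █████  
██████      ██████      █████  
██████      ██████      █████  
      ██████      ██████       
      ██████      ██████       
      ██████      ██████       
      ██████      ██████       
      ██████      ██████       
                               
                               
                               
                               
                               


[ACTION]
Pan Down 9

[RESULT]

██████      ██████      █████  
██████      ██████      █████  
██████      ██████      █████  
      ██████      ██████       
      ██████      ██████       
      ██████      ██████       
      ██████      ██████       
      ██████      ██████       
                               
                               
                               
                               
                               
                               
                               
                               
                               
                               
                               
                               
                               
                               


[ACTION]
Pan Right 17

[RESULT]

█      █████                   
█      █████                   
█      █████                   
 ██████                        
 ██████                        
 ██████                        
 ██████                        
 ██████                        
                               
                               
                               
                               
                               
                               
                               
                               
                               
                               
                               
                               
                               
                               


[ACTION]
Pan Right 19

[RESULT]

                               
                               
                               
                               
                               
                               
                               
                               
                               
                               
                               
                               
                               
                               
                               
                               
                               
                               
                               
                               
                               
                               


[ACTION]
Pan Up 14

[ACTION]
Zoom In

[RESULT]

████████████                   
████████████                   
████████████                   
████████████                   
████████████                   
████████████                   
████████████                   
████████████                   
████████████                   
████████████                   
████████████                   
████████████                   
            ██████████         
            ██████████         
            ██████████         
            ██████████         
            ██████████         
            ██████████         
            ██████████         
            ██████████         
            ██████████         
            ██████████         
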